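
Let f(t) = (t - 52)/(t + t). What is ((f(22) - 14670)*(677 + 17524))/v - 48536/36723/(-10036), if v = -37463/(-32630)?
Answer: -8830679456778502653313/37969427718651 ≈ -2.3257e+8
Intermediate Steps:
v = 37463/32630 (v = -37463*(-1/32630) = 37463/32630 ≈ 1.1481)
f(t) = (-52 + t)/(2*t) (f(t) = (-52 + t)/((2*t)) = (-52 + t)*(1/(2*t)) = (-52 + t)/(2*t))
((f(22) - 14670)*(677 + 17524))/v - 48536/36723/(-10036) = (((1/2)*(-52 + 22)/22 - 14670)*(677 + 17524))/(37463/32630) - 48536/36723/(-10036) = (((1/2)*(1/22)*(-30) - 14670)*18201)*(32630/37463) - 48536*1/36723*(-1/10036) = ((-15/22 - 14670)*18201)*(32630/37463) - 48536/36723*(-1/10036) = -322755/22*18201*(32630/37463) + 12134/92138007 = -5874463755/22*32630/37463 + 12134/92138007 = -95841876162825/412093 + 12134/92138007 = -8830679456778502653313/37969427718651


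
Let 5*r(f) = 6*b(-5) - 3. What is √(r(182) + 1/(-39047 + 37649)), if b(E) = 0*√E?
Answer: I*√29351010/6990 ≈ 0.77506*I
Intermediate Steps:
b(E) = 0
r(f) = -⅗ (r(f) = (6*0 - 3)/5 = (0 - 3)/5 = (⅕)*(-3) = -⅗)
√(r(182) + 1/(-39047 + 37649)) = √(-⅗ + 1/(-39047 + 37649)) = √(-⅗ + 1/(-1398)) = √(-⅗ - 1/1398) = √(-4199/6990) = I*√29351010/6990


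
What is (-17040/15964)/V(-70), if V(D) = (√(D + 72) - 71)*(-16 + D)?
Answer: -151230/864757907 - 2130*√2/864757907 ≈ -0.00017836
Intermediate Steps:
V(D) = (-71 + √(72 + D))*(-16 + D) (V(D) = (√(72 + D) - 71)*(-16 + D) = (-71 + √(72 + D))*(-16 + D))
(-17040/15964)/V(-70) = (-17040/15964)/(1136 - 71*(-70) - 16*√(72 - 70) - 70*√(72 - 70)) = (-17040*1/15964)/(1136 + 4970 - 16*√2 - 70*√2) = -4260/(3991*(6106 - 86*√2))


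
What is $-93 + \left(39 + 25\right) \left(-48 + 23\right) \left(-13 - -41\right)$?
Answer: $-44893$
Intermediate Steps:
$-93 + \left(39 + 25\right) \left(-48 + 23\right) \left(-13 - -41\right) = -93 + 64 \left(-25\right) \left(-13 + 41\right) = -93 - 44800 = -44893$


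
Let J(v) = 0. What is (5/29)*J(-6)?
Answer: 0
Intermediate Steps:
(5/29)*J(-6) = (5/29)*0 = 0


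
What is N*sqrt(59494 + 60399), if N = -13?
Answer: -13*sqrt(119893) ≈ -4501.3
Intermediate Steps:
N*sqrt(59494 + 60399) = -13*sqrt(59494 + 60399) = -13*sqrt(119893)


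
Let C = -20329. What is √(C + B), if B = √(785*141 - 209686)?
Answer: √(-20329 + I*√99001) ≈ 1.103 + 142.58*I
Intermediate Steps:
B = I*√99001 (B = √(110685 - 209686) = √(-99001) = I*√99001 ≈ 314.64*I)
√(C + B) = √(-20329 + I*√99001)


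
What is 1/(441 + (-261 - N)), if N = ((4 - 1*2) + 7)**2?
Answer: 1/99 ≈ 0.010101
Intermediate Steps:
N = 81 (N = ((4 - 2) + 7)**2 = (2 + 7)**2 = 9**2 = 81)
1/(441 + (-261 - N)) = 1/(441 + (-261 - 1*81)) = 1/(441 + (-261 - 81)) = 1/(441 - 342) = 1/99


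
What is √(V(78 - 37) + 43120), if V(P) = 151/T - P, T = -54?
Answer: √13956690/18 ≈ 207.55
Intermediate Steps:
V(P) = -151/54 - P (V(P) = 151/(-54) - P = 151*(-1/54) - P = -151/54 - P)
√(V(78 - 37) + 43120) = √((-151/54 - (78 - 37)) + 43120) = √((-151/54 - 1*41) + 43120) = √((-151/54 - 41) + 43120) = √(-2365/54 + 43120) = √(2326115/54) = √13956690/18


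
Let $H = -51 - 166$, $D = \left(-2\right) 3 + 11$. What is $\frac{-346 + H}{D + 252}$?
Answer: $- \frac{563}{257} \approx -2.1907$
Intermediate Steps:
$D = 5$ ($D = -6 + 11 = 5$)
$H = -217$ ($H = -51 - 166 = -217$)
$\frac{-346 + H}{D + 252} = \frac{-346 - 217}{5 + 252} = - \frac{563}{257}$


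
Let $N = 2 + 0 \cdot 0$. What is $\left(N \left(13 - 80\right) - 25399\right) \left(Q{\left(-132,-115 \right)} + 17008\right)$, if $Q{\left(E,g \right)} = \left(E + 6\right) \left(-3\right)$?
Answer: $-443916738$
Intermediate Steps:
$N = 2$ ($N = 2 + 0 = 2$)
$Q{\left(E,g \right)} = -18 - 3 E$ ($Q{\left(E,g \right)} = \left(6 + E\right) \left(-3\right) = -18 - 3 E$)
$\left(N \left(13 - 80\right) - 25399\right) \left(Q{\left(-132,-115 \right)} + 17008\right) = \left(2 \left(13 - 80\right) - 25399\right) \left(\left(-18 - -396\right) + 17008\right) = \left(2 \left(-67\right) - 25399\right) \left(\left(-18 + 396\right) + 17008\right) = \left(-134 - 25399\right) \left(378 + 17008\right) = \left(-25533\right) 17386 = -443916738$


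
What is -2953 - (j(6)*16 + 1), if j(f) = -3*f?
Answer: -2666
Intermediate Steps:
-2953 - (j(6)*16 + 1) = -2953 - (-3*6*16 + 1) = -2953 - (-18*16 + 1) = -2953 - (-288 + 1) = -2953 - 1*(-287) = -2953 + 287 = -2666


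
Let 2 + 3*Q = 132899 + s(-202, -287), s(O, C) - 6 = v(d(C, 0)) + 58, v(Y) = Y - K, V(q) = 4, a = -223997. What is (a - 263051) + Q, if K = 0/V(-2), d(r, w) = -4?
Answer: -442729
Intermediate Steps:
K = 0 (K = 0/4 = 0*(¼) = 0)
v(Y) = Y (v(Y) = Y - 1*0 = Y + 0 = Y)
s(O, C) = 60 (s(O, C) = 6 + (-4 + 58) = 6 + 54 = 60)
Q = 44319 (Q = -⅔ + (132899 + 60)/3 = -⅔ + (⅓)*132959 = -⅔ + 132959/3 = 44319)
(a - 263051) + Q = (-223997 - 263051) + 44319 = -487048 + 44319 = -442729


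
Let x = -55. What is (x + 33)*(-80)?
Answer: 1760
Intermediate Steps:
(x + 33)*(-80) = (-55 + 33)*(-80) = -22*(-80) = 1760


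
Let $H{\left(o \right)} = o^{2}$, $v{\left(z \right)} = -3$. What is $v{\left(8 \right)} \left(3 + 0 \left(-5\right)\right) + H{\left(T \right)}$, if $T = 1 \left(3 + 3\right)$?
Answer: $27$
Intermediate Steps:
$T = 6$ ($T = 1 \cdot 6 = 6$)
$v{\left(8 \right)} \left(3 + 0 \left(-5\right)\right) + H{\left(T \right)} = - 3 \left(3 + 0 \left(-5\right)\right) + 6^{2} = - 3 \left(3 + 0\right) + 36 = \left(-3\right) 3 + 36 = -9 + 36 = 27$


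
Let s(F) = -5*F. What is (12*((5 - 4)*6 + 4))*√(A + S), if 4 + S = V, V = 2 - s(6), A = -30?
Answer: 120*I*√2 ≈ 169.71*I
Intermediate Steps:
V = 32 (V = 2 - (-5)*6 = 2 - 1*(-30) = 2 + 30 = 32)
S = 28 (S = -4 + 32 = 28)
(12*((5 - 4)*6 + 4))*√(A + S) = (12*((5 - 4)*6 + 4))*√(-30 + 28) = (12*(1*6 + 4))*√(-2) = (12*(6 + 4))*(I*√2) = (12*10)*(I*√2) = 120*(I*√2) = 120*I*√2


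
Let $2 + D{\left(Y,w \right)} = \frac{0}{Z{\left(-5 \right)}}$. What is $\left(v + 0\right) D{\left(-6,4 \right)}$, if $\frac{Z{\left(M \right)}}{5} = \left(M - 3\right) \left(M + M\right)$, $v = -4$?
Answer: $8$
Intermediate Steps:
$Z{\left(M \right)} = 10 M \left(-3 + M\right)$ ($Z{\left(M \right)} = 5 \left(M - 3\right) \left(M + M\right) = 5 \left(-3 + M\right) 2 M = 5 \cdot 2 M \left(-3 + M\right) = 10 M \left(-3 + M\right)$)
$D{\left(Y,w \right)} = -2$ ($D{\left(Y,w \right)} = -2 + \frac{0}{10 \left(-5\right) \left(-3 - 5\right)} = -2 + \frac{0}{10 \left(-5\right) \left(-8\right)} = -2 + \frac{0}{400} = -2 + 0 \cdot \frac{1}{400} = -2 + 0 = -2$)
$\left(v + 0\right) D{\left(-6,4 \right)} = \left(-4 + 0\right) \left(-2\right) = \left(-4\right) \left(-2\right) = 8$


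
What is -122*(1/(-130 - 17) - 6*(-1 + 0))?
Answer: -107482/147 ≈ -731.17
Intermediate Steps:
-122*(1/(-130 - 17) - 6*(-1 + 0)) = -122*(1/(-147) - 6*(-1)) = -122*(-1/147 + 6) = -122*881/147 = -107482/147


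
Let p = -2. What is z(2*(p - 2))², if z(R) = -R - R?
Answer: 256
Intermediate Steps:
z(R) = -2*R
z(2*(p - 2))² = (-4*(-2 - 2))² = (-4*(-4))² = (-2*(-8))² = 16² = 256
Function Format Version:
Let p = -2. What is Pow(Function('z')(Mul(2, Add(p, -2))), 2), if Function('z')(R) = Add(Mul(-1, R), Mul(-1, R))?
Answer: 256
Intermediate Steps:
Function('z')(R) = Mul(-2, R)
Pow(Function('z')(Mul(2, Add(p, -2))), 2) = Pow(Mul(-2, Mul(2, Add(-2, -2))), 2) = Pow(Mul(-2, Mul(2, -4)), 2) = Pow(Mul(-2, -8), 2) = Pow(16, 2) = 256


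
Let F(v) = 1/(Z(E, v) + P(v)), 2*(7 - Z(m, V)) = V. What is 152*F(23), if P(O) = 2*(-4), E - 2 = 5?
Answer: -304/25 ≈ -12.160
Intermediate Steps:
E = 7 (E = 2 + 5 = 7)
P(O) = -8
Z(m, V) = 7 - V/2
F(v) = 1/(-1 - v/2) (F(v) = 1/((7 - v/2) - 8) = 1/(-1 - v/2))
152*F(23) = 152*(-2/(2 + 23)) = 152*(-2/25) = -304/25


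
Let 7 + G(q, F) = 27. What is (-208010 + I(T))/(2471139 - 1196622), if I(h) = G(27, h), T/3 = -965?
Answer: -23110/141613 ≈ -0.16319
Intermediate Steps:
T = -2895 (T = 3*(-965) = -2895)
G(q, F) = 20 (G(q, F) = -7 + 27 = 20)
I(h) = 20
(-208010 + I(T))/(2471139 - 1196622) = (-208010 + 20)/(2471139 - 1196622) = -207990/1274517 = -207990*1/1274517 = -23110/141613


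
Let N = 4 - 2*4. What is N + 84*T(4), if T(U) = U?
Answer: 332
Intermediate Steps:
N = -4 (N = 4 - 8 = -4)
N + 84*T(4) = -4 + 84*4 = -4 + 336 = 332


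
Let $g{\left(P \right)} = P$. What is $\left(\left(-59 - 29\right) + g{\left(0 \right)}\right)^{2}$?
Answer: $7744$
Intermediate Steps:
$\left(\left(-59 - 29\right) + g{\left(0 \right)}\right)^{2} = \left(\left(-59 - 29\right) + 0\right)^{2} = \left(-88 + 0\right)^{2} = \left(-88\right)^{2} = 7744$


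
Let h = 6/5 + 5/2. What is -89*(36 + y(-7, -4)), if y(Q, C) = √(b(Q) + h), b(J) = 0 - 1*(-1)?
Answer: -3204 - 89*√470/10 ≈ -3396.9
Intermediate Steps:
h = 37/10 (h = 6*(⅕) + 5*(½) = 6/5 + 5/2 = 37/10 ≈ 3.7000)
b(J) = 1 (b(J) = 0 + 1 = 1)
y(Q, C) = √470/10 (y(Q, C) = √(1 + 37/10) = √(47/10) = √470/10)
-89*(36 + y(-7, -4)) = -89*(36 + √470/10) = -3204 - 89*√470/10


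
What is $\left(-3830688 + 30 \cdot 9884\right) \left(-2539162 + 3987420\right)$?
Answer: $-5118387079344$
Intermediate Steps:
$\left(-3830688 + 30 \cdot 9884\right) \left(-2539162 + 3987420\right) = \left(-3830688 + 296520\right) 1448258 = \left(-3534168\right) 1448258 = -5118387079344$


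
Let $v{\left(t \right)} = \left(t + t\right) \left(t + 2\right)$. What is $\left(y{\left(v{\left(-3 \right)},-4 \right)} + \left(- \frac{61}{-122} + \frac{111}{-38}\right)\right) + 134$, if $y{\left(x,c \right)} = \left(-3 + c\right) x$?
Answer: $\frac{1702}{19} \approx 89.579$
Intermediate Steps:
$v{\left(t \right)} = 2 t \left(2 + t\right)$
$y{\left(x,c \right)} = x \left(-3 + c\right)$
$\left(y{\left(v{\left(-3 \right)},-4 \right)} + \left(- \frac{61}{-122} + \frac{111}{-38}\right)\right) + 134 = \left(2 \left(-3\right) \left(2 - 3\right) \left(-3 - 4\right) + \left(- \frac{61}{-122} + \frac{111}{-38}\right)\right) + 134 = \left(2 \left(-3\right) \left(-1\right) \left(-7\right) + \left(\left(-61\right) \left(- \frac{1}{122}\right) + 111 \left(- \frac{1}{38}\right)\right)\right) + 134 = \left(6 \left(-7\right) + \left(\frac{1}{2} - \frac{111}{38}\right)\right) + 134 = \left(-42 - \frac{46}{19}\right) + 134 = - \frac{844}{19} + 134 = \frac{1702}{19}$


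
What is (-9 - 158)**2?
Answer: 27889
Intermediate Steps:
(-9 - 158)**2 = (-167)**2 = 27889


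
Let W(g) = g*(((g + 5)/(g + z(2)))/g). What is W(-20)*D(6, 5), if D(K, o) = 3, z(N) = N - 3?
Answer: 15/7 ≈ 2.1429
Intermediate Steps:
z(N) = -3 + N
W(g) = (5 + g)/(-1 + g) (W(g) = g*(((g + 5)/(g + (-3 + 2)))/g) = g*(((5 + g)/(g - 1))/g) = g*(((5 + g)/(-1 + g))/g) = g*((5 + g)/(g*(-1 + g))) = (5 + g)/(-1 + g))
W(-20)*D(6, 5) = ((5 - 20)/(-1 - 20))*3 = (-15/(-21))*3 = -1/21*(-15)*3 = (5/7)*3 = 15/7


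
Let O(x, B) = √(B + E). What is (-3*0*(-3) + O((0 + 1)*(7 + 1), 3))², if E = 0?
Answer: 3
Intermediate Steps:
O(x, B) = √B (O(x, B) = √(B + 0) = √B)
(-3*0*(-3) + O((0 + 1)*(7 + 1), 3))² = (-3*0*(-3) + √3)² = (0*(-3) + √3)² = (0 + √3)² = (√3)² = 3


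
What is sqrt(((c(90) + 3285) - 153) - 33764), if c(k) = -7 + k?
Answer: I*sqrt(30549) ≈ 174.78*I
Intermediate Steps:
sqrt(((c(90) + 3285) - 153) - 33764) = sqrt((((-7 + 90) + 3285) - 153) - 33764) = sqrt(((83 + 3285) - 153) - 33764) = sqrt((3368 - 153) - 33764) = sqrt(3215 - 33764) = sqrt(-30549) = I*sqrt(30549)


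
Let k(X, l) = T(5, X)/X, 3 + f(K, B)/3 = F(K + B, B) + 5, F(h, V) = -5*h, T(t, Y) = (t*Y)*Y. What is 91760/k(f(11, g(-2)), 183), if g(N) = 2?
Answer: -18352/189 ≈ -97.101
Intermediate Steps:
T(t, Y) = t*Y² (T(t, Y) = (Y*t)*Y = t*Y²)
f(K, B) = 6 - 15*B - 15*K (f(K, B) = -9 + 3*(-5*(K + B) + 5) = -9 + 3*(-5*(B + K) + 5) = -9 + 3*((-5*B - 5*K) + 5) = -9 + 3*(5 - 5*B - 5*K) = -9 + (15 - 15*B - 15*K) = 6 - 15*B - 15*K)
k(X, l) = 5*X (k(X, l) = (5*X²)/X = 5*X)
91760/k(f(11, g(-2)), 183) = 91760/((5*(6 - 15*2 - 15*11))) = 91760/((5*(6 - 30 - 165))) = 91760/((5*(-189))) = 91760/(-945) = 91760*(-1/945) = -18352/189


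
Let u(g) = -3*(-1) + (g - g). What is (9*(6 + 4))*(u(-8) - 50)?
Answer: -4230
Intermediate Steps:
u(g) = 3 (u(g) = 3 + 0 = 3)
(9*(6 + 4))*(u(-8) - 50) = (9*(6 + 4))*(3 - 50) = (9*10)*(-47) = 90*(-47) = -4230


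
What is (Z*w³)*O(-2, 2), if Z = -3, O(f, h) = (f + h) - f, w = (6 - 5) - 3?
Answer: 48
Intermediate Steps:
w = -2 (w = 1 - 3 = -2)
O(f, h) = h
(Z*w³)*O(-2, 2) = -3*(-2)³*2 = -3*(-8)*2 = 24*2 = 48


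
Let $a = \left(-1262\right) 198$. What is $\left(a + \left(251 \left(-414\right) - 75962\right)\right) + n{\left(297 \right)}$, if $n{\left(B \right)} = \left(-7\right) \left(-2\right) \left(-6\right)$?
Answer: $-429836$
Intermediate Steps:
$a = -249876$
$n{\left(B \right)} = -84$ ($n{\left(B \right)} = 14 \left(-6\right) = -84$)
$\left(a + \left(251 \left(-414\right) - 75962\right)\right) + n{\left(297 \right)} = \left(-249876 + \left(251 \left(-414\right) - 75962\right)\right) - 84 = \left(-249876 - 179876\right) - 84 = -429752 - 84 = -429836$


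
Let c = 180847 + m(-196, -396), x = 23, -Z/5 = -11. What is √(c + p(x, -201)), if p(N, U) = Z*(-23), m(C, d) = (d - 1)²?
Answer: √337191 ≈ 580.68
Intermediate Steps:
Z = 55 (Z = -5*(-11) = 55)
m(C, d) = (-1 + d)²
p(N, U) = -1265 (p(N, U) = 55*(-23) = -1265)
c = 338456 (c = 180847 + (-1 - 396)² = 180847 + (-397)² = 180847 + 157609 = 338456)
√(c + p(x, -201)) = √(338456 - 1265) = √337191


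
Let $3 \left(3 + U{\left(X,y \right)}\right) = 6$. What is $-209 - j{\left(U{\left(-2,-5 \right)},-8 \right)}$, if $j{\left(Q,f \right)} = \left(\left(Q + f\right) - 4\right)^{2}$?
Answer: $-378$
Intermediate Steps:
$U{\left(X,y \right)} = -1$ ($U{\left(X,y \right)} = -3 + \frac{1}{3} \cdot 6 = -3 + 2 = -1$)
$j{\left(Q,f \right)} = \left(-4 + Q + f\right)^{2}$
$-209 - j{\left(U{\left(-2,-5 \right)},-8 \right)} = -209 - \left(-4 - 1 - 8\right)^{2} = -209 - \left(-13\right)^{2} = -209 - 169 = -378$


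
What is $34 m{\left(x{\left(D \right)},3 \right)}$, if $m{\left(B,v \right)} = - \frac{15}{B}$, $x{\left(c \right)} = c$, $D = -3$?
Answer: $170$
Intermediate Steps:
$34 m{\left(x{\left(D \right)},3 \right)} = 34 \left(- \frac{15}{-3}\right) = 34 \left(\left(-15\right) \left(- \frac{1}{3}\right)\right) = 34 \cdot 5 = 170$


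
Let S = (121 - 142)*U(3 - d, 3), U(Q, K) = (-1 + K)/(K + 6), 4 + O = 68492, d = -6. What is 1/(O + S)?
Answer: 3/205450 ≈ 1.4602e-5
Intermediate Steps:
O = 68488 (O = -4 + 68492 = 68488)
U(Q, K) = (-1 + K)/(6 + K)
S = -14/3 (S = (121 - 142)*((-1 + 3)/(6 + 3)) = -21*2/9 = -14/3 ≈ -4.6667)
1/(O + S) = 1/(68488 - 14/3) = 1/(205450/3) = 3/205450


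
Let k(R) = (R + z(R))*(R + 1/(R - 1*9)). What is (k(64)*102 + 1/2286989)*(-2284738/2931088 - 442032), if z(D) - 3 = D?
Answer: -69703551432410742745457441/184342565385880 ≈ -3.7812e+11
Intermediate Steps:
z(D) = 3 + D
k(R) = (3 + 2*R)*(R + 1/(-9 + R)) (k(R) = (R + (3 + R))*(R + 1/(R - 1*9)) = (3 + 2*R)*(R + 1/(R - 9)) = (3 + 2*R)*(R + 1/(-9 + R)))
(k(64)*102 + 1/2286989)*(-2284738/2931088 - 442032) = (((3 - 25*64 - 15*64**2 + 2*64**3)/(-9 + 64))*102 + 1/2286989)*(-2284738/2931088 - 442032) = (((3 - 1600 - 15*4096 + 2*262144)/55)*102 + 1/2286989)*(-2284738*1/2931088 - 442032) = (((3 - 1600 - 61440 + 524288)/55)*102 + 1/2286989)*(-1142369/1465544 - 442032) = (((1/55)*461251)*102 + 1/2286989)*(-647818487777/1465544) = ((461251/55)*102 + 1/2286989)*(-647818487777/1465544) = (47047602/55 + 1/2286989)*(-647818487777/1465544) = (107597348250433/125784395)*(-647818487777/1465544) = -69703551432410742745457441/184342565385880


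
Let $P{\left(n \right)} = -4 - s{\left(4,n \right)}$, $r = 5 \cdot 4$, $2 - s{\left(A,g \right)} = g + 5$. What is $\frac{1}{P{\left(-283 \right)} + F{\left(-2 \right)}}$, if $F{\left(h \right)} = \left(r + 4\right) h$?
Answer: $- \frac{1}{332} \approx -0.003012$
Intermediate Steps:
$s{\left(A,g \right)} = -3 - g$ ($s{\left(A,g \right)} = 2 - \left(g + 5\right) = 2 - \left(5 + g\right) = -3 - g$)
$r = 20$
$P{\left(n \right)} = -1 + n$ ($P{\left(n \right)} = -4 - \left(-3 - n\right) = -4 + \left(3 + n\right) = -1 + n$)
$F{\left(h \right)} = 24 h$ ($F{\left(h \right)} = \left(20 + 4\right) h = 24 h$)
$\frac{1}{P{\left(-283 \right)} + F{\left(-2 \right)}} = \frac{1}{\left(-1 - 283\right) + 24 \left(-2\right)} = \frac{1}{-284 - 48} = \frac{1}{-332} = - \frac{1}{332}$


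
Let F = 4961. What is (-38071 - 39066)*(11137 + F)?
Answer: -1241751426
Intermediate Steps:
(-38071 - 39066)*(11137 + F) = (-38071 - 39066)*(11137 + 4961) = -77137*16098 = -1241751426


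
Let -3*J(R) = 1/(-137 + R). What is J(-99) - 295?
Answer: -208859/708 ≈ -295.00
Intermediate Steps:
J(R) = -1/(3*(-137 + R))
J(-99) - 295 = -1/(-411 + 3*(-99)) - 295 = -1/(-411 - 297) - 295 = -1/(-708) - 295 = -1*(-1/708) - 295 = 1/708 - 295 = -208859/708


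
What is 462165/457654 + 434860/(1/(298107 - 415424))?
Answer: -23347891844663315/457654 ≈ -5.1016e+10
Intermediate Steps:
462165/457654 + 434860/(1/(298107 - 415424)) = 462165*(1/457654) + 434860/(1/(-117317)) = 462165/457654 + 434860/(-1/117317) = 462165/457654 + 434860*(-117317) = 462165/457654 - 51016470620 = -23347891844663315/457654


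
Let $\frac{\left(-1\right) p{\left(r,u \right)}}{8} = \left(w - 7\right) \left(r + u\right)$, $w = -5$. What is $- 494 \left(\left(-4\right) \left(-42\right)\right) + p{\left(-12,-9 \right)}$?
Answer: $-85008$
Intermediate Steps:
$p{\left(r,u \right)} = 96 r + 96 u$ ($p{\left(r,u \right)} = - 8 \left(-5 - 7\right) \left(r + u\right) = - 8 \left(- 12 \left(r + u\right)\right) = - 8 \left(- 12 r - 12 u\right) = 96 r + 96 u$)
$- 494 \left(\left(-4\right) \left(-42\right)\right) + p{\left(-12,-9 \right)} = - 494 \left(\left(-4\right) \left(-42\right)\right) + \left(96 \left(-12\right) + 96 \left(-9\right)\right) = \left(-494\right) 168 - 2016 = -82992 - 2016 = -85008$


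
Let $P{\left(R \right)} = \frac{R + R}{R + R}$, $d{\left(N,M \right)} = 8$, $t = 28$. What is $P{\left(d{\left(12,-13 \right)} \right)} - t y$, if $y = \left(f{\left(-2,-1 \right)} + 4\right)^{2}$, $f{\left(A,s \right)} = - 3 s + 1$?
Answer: $-1791$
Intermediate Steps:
$P{\left(R \right)} = 1$ ($P{\left(R \right)} = \frac{2 R}{2 R} = 2 R \frac{1}{2 R} = 1$)
$f{\left(A,s \right)} = 1 - 3 s$
$y = 64$ ($y = \left(\left(1 - -3\right) + 4\right)^{2} = \left(\left(1 + 3\right) + 4\right)^{2} = \left(4 + 4\right)^{2} = 8^{2} = 64$)
$P{\left(d{\left(12,-13 \right)} \right)} - t y = 1 - 28 \cdot 64 = 1 - 1792 = -1791$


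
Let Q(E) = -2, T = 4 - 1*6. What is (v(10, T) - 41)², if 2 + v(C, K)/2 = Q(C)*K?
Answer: 1369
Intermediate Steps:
T = -2 (T = 4 - 6 = -2)
v(C, K) = -4 - 4*K (v(C, K) = -4 + 2*(-2*K) = -4 - 4*K)
(v(10, T) - 41)² = ((-4 - 4*(-2)) - 41)² = ((-4 + 8) - 41)² = (4 - 41)² = (-37)² = 1369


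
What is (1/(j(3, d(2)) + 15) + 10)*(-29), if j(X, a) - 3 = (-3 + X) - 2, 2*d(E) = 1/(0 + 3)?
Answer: -4669/16 ≈ -291.81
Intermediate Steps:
d(E) = 1/6 (d(E) = 1/(2*(0 + 3)) = (1/2)/3 = (1/2)*(1/3) = 1/6)
j(X, a) = -2 + X (j(X, a) = 3 + ((-3 + X) - 2) = 3 + (-5 + X) = -2 + X)
(1/(j(3, d(2)) + 15) + 10)*(-29) = (1/((-2 + 3) + 15) + 10)*(-29) = (1/(1 + 15) + 10)*(-29) = (1/16 + 10)*(-29) = (161/16)*(-29) = -4669/16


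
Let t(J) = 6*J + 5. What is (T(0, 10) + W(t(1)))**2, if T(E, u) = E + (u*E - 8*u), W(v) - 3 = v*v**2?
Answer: 1572516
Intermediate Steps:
t(J) = 5 + 6*J
W(v) = 3 + v**3 (W(v) = 3 + v*v**2 = 3 + v**3)
T(E, u) = E - 8*u + E*u (T(E, u) = E + (E*u - 8*u) = E + (-8*u + E*u) = E - 8*u + E*u)
(T(0, 10) + W(t(1)))**2 = ((0 - 8*10 + 0*10) + (3 + (5 + 6*1)**3))**2 = ((0 - 80 + 0) + (3 + (5 + 6)**3))**2 = (-80 + (3 + 11**3))**2 = (-80 + (3 + 1331))**2 = (-80 + 1334)**2 = 1254**2 = 1572516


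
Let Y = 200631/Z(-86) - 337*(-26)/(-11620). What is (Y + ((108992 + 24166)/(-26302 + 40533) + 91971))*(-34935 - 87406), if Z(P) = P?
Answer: -146590095247745192/13365905 ≈ -1.0967e+10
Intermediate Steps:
Y = -291510719/124915 (Y = 200631/(-86) - 337*(-26)/(-11620) = 200631*(-1/86) + 8762*(-1/11620) = -200631/86 - 4381/5810 = -291510719/124915 ≈ -2333.7)
(Y + ((108992 + 24166)/(-26302 + 40533) + 91971))*(-34935 - 87406) = (-291510719/124915 + ((108992 + 24166)/(-26302 + 40533) + 91971))*(-34935 - 87406) = (-291510719/124915 + (133158/14231 + 91971))*(-122341) = (-291510719/124915 + 1308972459/14231)*(-122341) = (22765972239128/253952195)*(-122341) = -146590095247745192/13365905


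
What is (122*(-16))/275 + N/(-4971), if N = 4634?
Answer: -10977742/1367025 ≈ -8.0304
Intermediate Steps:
(122*(-16))/275 + N/(-4971) = (122*(-16))/275 + 4634/(-4971) = -1952*1/275 + 4634*(-1/4971) = -1952/275 - 4634/4971 = -10977742/1367025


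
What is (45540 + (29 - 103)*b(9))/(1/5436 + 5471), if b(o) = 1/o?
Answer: 247510744/29740357 ≈ 8.3224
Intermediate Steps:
(45540 + (29 - 103)*b(9))/(1/5436 + 5471) = (45540 + (29 - 103)/9)/(1/5436 + 5471) = (45540 - 74*1/9)/(1/5436 + 5471) = (45540 - 74/9)/(29740357/5436) = (409786/9)*(5436/29740357) = 247510744/29740357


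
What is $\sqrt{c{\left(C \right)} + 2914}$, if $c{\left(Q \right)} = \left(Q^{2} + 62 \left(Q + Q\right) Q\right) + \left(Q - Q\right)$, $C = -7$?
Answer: $\sqrt{9039} \approx 95.074$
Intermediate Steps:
$c{\left(Q \right)} = 125 Q^{2}$ ($c{\left(Q \right)} = \left(Q^{2} + 62 \cdot 2 Q Q\right) + 0 = \left(Q^{2} + 124 Q Q\right) + 0 = \left(Q^{2} + 124 Q^{2}\right) + 0 = 125 Q^{2} + 0 = 125 Q^{2}$)
$\sqrt{c{\left(C \right)} + 2914} = \sqrt{125 \left(-7\right)^{2} + 2914} = \sqrt{125 \cdot 49 + 2914} = \sqrt{6125 + 2914} = \sqrt{9039}$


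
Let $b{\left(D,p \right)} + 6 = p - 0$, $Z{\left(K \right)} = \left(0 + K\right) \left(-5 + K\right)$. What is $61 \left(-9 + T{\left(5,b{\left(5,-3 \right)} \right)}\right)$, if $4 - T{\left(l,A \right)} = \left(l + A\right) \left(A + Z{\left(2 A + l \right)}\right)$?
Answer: $54595$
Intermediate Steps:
$Z{\left(K \right)} = K \left(-5 + K\right)$
$b{\left(D,p \right)} = -6 + p$ ($b{\left(D,p \right)} = -6 + \left(p - 0\right) = -6 + \left(p + 0\right) = -6 + p$)
$T{\left(l,A \right)} = 4 - \left(A + l\right) \left(A + \left(l + 2 A\right) \left(-5 + l + 2 A\right)\right)$ ($T{\left(l,A \right)} = 4 - \left(l + A\right) \left(A + \left(2 A + l\right) \left(-5 + \left(2 A + l\right)\right)\right) = 4 - \left(A + l\right) \left(A + \left(l + 2 A\right) \left(-5 + \left(l + 2 A\right)\right)\right) = 4 - \left(A + l\right) \left(A + \left(l + 2 A\right) \left(-5 + l + 2 A\right)\right)$)
$61 \left(-9 + T{\left(5,b{\left(5,-3 \right)} \right)}\right) = 61 \left(-9 - \left(-4 + \left(-6 - 3\right)^{2} + \left(-6 - 3\right) 5 + 5 \left(5 + 2 \left(-6 - 3\right)\right) \left(-5 + 5 + 2 \left(-6 - 3\right)\right) + \left(-6 - 3\right) \left(5 + 2 \left(-6 - 3\right)\right) \left(-5 + 5 + 2 \left(-6 - 3\right)\right)\right)\right) = 61 \left(-9 - \left(77 - 45 - 4 \left(5 + 2 \left(-9\right)\right) \left(-5 + 5 + 2 \left(-9\right)\right)\right)\right) = 61 \left(-9 - \left(32 - 4 \left(5 - 18\right) \left(-5 + 5 - 18\right)\right)\right) = 61 \left(-9 - \left(32 - \left(-52\right) \left(-18\right)\right)\right) = 61 \left(-9 + \left(4 - 81 + 45 + 2106 - 1170\right)\right) = 61 \left(-9 + 904\right) = 61 \cdot 895 = 54595$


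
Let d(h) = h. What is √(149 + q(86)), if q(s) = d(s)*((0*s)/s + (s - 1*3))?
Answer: √7287 ≈ 85.364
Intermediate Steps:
q(s) = s*(-3 + s) (q(s) = s*((0*s)/s + (s - 1*3)) = s*(0/s + (s - 3)) = s*(0 + (-3 + s)) = s*(-3 + s))
√(149 + q(86)) = √(149 + 86*(-3 + 86)) = √(149 + 86*83) = √(149 + 7138) = √7287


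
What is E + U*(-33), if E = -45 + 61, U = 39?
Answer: -1271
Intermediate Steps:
E = 16
E + U*(-33) = 16 + 39*(-33) = 16 - 1287 = -1271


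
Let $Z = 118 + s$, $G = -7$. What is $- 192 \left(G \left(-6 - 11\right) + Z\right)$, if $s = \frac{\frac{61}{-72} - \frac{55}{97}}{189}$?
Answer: $- \frac{357513640}{7857} \approx -45503.0$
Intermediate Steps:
$s = - \frac{1411}{188568}$ ($s = \left(61 \left(- \frac{1}{72}\right) - \frac{55}{97}\right) \frac{1}{189} = \left(- \frac{61}{72} - \frac{55}{97}\right) \frac{1}{189} = \left(- \frac{9877}{6984}\right) \frac{1}{189} = - \frac{1411}{188568} \approx -0.0074827$)
$Z = \frac{22249613}{188568}$ ($Z = 118 - \frac{1411}{188568} = \frac{22249613}{188568} \approx 117.99$)
$- 192 \left(G \left(-6 - 11\right) + Z\right) = - 192 \left(- 7 \left(-6 - 11\right) + \frac{22249613}{188568}\right) = - 192 \left(\left(-7\right) \left(-17\right) + \frac{22249613}{188568}\right) = - 192 \left(119 + \frac{22249613}{188568}\right) = \left(-192\right) \frac{44689205}{188568} = - \frac{357513640}{7857}$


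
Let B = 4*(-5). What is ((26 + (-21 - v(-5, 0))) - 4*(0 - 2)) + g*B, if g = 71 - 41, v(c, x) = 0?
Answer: -587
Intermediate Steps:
B = -20
g = 30
((26 + (-21 - v(-5, 0))) - 4*(0 - 2)) + g*B = ((26 + (-21 - 1*0)) - 4*(0 - 2)) + 30*(-20) = ((26 + (-21 + 0)) - 4*(-2)) - 600 = ((26 - 21) + 8) - 600 = (5 + 8) - 600 = 13 - 600 = -587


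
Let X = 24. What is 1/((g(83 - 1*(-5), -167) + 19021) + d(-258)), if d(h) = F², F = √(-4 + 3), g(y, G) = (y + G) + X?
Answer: 1/18965 ≈ 5.2729e-5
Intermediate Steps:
g(y, G) = 24 + G + y (g(y, G) = (y + G) + 24 = (G + y) + 24 = 24 + G + y)
F = I (F = √(-1) = I ≈ 1.0*I)
d(h) = -1 (d(h) = I² = -1)
1/((g(83 - 1*(-5), -167) + 19021) + d(-258)) = 1/(((24 - 167 + (83 - 1*(-5))) + 19021) - 1) = 1/(((24 - 167 + (83 + 5)) + 19021) - 1) = 1/(((24 - 167 + 88) + 19021) - 1) = 1/((-55 + 19021) - 1) = 1/(18966 - 1) = 1/18965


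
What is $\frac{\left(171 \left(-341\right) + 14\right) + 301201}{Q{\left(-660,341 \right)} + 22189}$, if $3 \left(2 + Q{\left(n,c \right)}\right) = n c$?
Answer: $- \frac{80968}{17611} \approx -4.5976$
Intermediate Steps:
$Q{\left(n,c \right)} = -2 + \frac{c n}{3}$ ($Q{\left(n,c \right)} = -2 + \frac{n c}{3} = -2 + \frac{c n}{3}$)
$\frac{\left(171 \left(-341\right) + 14\right) + 301201}{Q{\left(-660,341 \right)} + 22189} = \frac{\left(171 \left(-341\right) + 14\right) + 301201}{\left(-2 + \frac{1}{3} \cdot 341 \left(-660\right)\right) + 22189} = \frac{\left(-58311 + 14\right) + 301201}{\left(-2 - 75020\right) + 22189} = \frac{-58297 + 301201}{-75022 + 22189} = \frac{242904}{-52833} = 242904 \left(- \frac{1}{52833}\right) = - \frac{80968}{17611}$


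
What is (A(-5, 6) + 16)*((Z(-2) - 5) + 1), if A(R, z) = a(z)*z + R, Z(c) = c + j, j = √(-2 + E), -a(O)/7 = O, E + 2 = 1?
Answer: 1446 - 241*I*√3 ≈ 1446.0 - 417.42*I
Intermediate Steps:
E = -1 (E = -2 + 1 = -1)
a(O) = -7*O
j = I*√3 (j = √(-2 - 1) = √(-3) = I*√3 ≈ 1.732*I)
Z(c) = c + I*√3
A(R, z) = R - 7*z² (A(R, z) = (-7*z)*z + R = -7*z² + R = R - 7*z²)
(A(-5, 6) + 16)*((Z(-2) - 5) + 1) = ((-5 - 7*6²) + 16)*(((-2 + I*√3) - 5) + 1) = ((-5 - 7*36) + 16)*((-7 + I*√3) + 1) = ((-5 - 252) + 16)*(-6 + I*√3) = (-257 + 16)*(-6 + I*√3) = -241*(-6 + I*√3) = 1446 - 241*I*√3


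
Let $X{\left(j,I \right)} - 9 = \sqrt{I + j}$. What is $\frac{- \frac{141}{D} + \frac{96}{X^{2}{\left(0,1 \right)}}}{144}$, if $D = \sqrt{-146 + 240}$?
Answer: $\frac{1}{150} - \frac{\sqrt{94}}{96} \approx -0.094327$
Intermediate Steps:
$X{\left(j,I \right)} = 9 + \sqrt{I + j}$
$D = \sqrt{94} \approx 9.6954$
$\frac{- \frac{141}{D} + \frac{96}{X^{2}{\left(0,1 \right)}}}{144} = \frac{- \frac{141}{\sqrt{94}} + \frac{96}{\left(9 + \sqrt{1 + 0}\right)^{2}}}{144} = \left(- 141 \frac{\sqrt{94}}{94} + \frac{96}{\left(9 + \sqrt{1}\right)^{2}}\right) \frac{1}{144} = \left(- \frac{3 \sqrt{94}}{2} + \frac{96}{\left(9 + 1\right)^{2}}\right) \frac{1}{144} = \left(- \frac{3 \sqrt{94}}{2} + \frac{96}{10^{2}}\right) \frac{1}{144} = \left(- \frac{3 \sqrt{94}}{2} + \frac{96}{100}\right) \frac{1}{144} = \left(- \frac{3 \sqrt{94}}{2} + 96 \cdot \frac{1}{100}\right) \frac{1}{144} = \left(- \frac{3 \sqrt{94}}{2} + \frac{24}{25}\right) \frac{1}{144} = \left(\frac{24}{25} - \frac{3 \sqrt{94}}{2}\right) \frac{1}{144} = \frac{1}{150} - \frac{\sqrt{94}}{96}$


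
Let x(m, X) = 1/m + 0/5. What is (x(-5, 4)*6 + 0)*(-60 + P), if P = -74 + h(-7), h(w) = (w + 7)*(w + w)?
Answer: 804/5 ≈ 160.80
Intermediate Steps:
h(w) = 2*w*(7 + w) (h(w) = (7 + w)*(2*w) = 2*w*(7 + w))
x(m, X) = 1/m (x(m, X) = 1/m + 0*(⅕) = 1/m + 0 = 1/m)
P = -74 (P = -74 + 2*(-7)*(7 - 7) = -74 + 2*(-7)*0 = -74 + 0 = -74)
(x(-5, 4)*6 + 0)*(-60 + P) = (6/(-5) + 0)*(-60 - 74) = (-⅕*6 + 0)*(-134) = (-6/5 + 0)*(-134) = -6/5*(-134) = 804/5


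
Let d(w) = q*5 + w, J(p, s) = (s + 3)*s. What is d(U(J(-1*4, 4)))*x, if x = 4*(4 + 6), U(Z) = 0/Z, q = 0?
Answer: 0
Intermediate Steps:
J(p, s) = s*(3 + s) (J(p, s) = (3 + s)*s = s*(3 + s))
U(Z) = 0
d(w) = w (d(w) = 0*5 + w = 0 + w = w)
x = 40 (x = 4*10 = 40)
d(U(J(-1*4, 4)))*x = 0*40 = 0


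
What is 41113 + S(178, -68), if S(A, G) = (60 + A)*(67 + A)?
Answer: 99423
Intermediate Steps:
41113 + S(178, -68) = 41113 + (4020 + 178² + 127*178) = 41113 + (4020 + 31684 + 22606) = 41113 + 58310 = 99423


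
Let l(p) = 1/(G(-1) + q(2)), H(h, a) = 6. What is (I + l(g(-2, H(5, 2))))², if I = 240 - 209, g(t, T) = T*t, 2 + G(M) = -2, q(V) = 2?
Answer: 3721/4 ≈ 930.25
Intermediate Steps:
G(M) = -4 (G(M) = -2 - 2 = -4)
l(p) = -½ (l(p) = 1/(-4 + 2) = 1/(-2) = -½)
I = 31
(I + l(g(-2, H(5, 2))))² = (31 - ½)² = (61/2)² = 3721/4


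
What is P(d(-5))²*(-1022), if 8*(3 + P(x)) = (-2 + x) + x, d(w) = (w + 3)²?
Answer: -41391/8 ≈ -5173.9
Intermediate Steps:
d(w) = (3 + w)²
P(x) = -13/4 + x/4 (P(x) = -3 + ((-2 + x) + x)/8 = -3 + (-2 + 2*x)/8 = -3 + (-¼ + x/4) = -13/4 + x/4)
P(d(-5))²*(-1022) = (-13/4 + (3 - 5)²/4)²*(-1022) = (-13/4 + (¼)*(-2)²)²*(-1022) = (-13/4 + (¼)*4)²*(-1022) = (-13/4 + 1)²*(-1022) = (-9/4)²*(-1022) = (81/16)*(-1022) = -41391/8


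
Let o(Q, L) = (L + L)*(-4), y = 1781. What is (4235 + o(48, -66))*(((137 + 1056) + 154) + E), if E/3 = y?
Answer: 31864470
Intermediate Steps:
o(Q, L) = -8*L (o(Q, L) = (2*L)*(-4) = -8*L)
E = 5343 (E = 3*1781 = 5343)
(4235 + o(48, -66))*(((137 + 1056) + 154) + E) = (4235 - 8*(-66))*(((137 + 1056) + 154) + 5343) = (4235 + 528)*((1193 + 154) + 5343) = 4763*(1347 + 5343) = 4763*6690 = 31864470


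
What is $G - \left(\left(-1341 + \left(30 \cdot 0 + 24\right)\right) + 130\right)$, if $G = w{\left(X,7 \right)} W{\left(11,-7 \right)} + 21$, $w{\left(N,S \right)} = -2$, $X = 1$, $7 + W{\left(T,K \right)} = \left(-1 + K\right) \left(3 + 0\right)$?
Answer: $1270$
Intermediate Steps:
$W{\left(T,K \right)} = -10 + 3 K$ ($W{\left(T,K \right)} = -7 + \left(-1 + K\right) \left(3 + 0\right) = -7 + \left(-1 + K\right) 3 = -7 + \left(-3 + 3 K\right) = -10 + 3 K$)
$G = 83$ ($G = - 2 \left(-10 + 3 \left(-7\right)\right) + 21 = - 2 \left(-10 - 21\right) + 21 = \left(-2\right) \left(-31\right) + 21 = 62 + 21 = 83$)
$G - \left(\left(-1341 + \left(30 \cdot 0 + 24\right)\right) + 130\right) = 83 - \left(\left(-1341 + \left(30 \cdot 0 + 24\right)\right) + 130\right) = 83 - \left(\left(-1341 + \left(0 + 24\right)\right) + 130\right) = 83 - \left(\left(-1341 + 24\right) + 130\right) = 83 - \left(-1317 + 130\right) = 83 - -1187 = 83 + 1187 = 1270$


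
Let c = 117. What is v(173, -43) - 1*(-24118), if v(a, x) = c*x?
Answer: 19087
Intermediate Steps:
v(a, x) = 117*x
v(173, -43) - 1*(-24118) = 117*(-43) - 1*(-24118) = -5031 + 24118 = 19087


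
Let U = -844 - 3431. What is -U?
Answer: 4275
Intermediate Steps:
U = -4275
-U = -1*(-4275) = 4275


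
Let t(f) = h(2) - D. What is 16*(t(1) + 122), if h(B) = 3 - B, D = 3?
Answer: 1920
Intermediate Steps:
t(f) = -2 (t(f) = (3 - 1*2) - 1*3 = (3 - 2) - 3 = 1 - 3 = -2)
16*(t(1) + 122) = 16*(-2 + 122) = 16*120 = 1920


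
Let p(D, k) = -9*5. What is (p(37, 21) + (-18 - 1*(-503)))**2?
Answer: 193600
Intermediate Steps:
p(D, k) = -45
(p(37, 21) + (-18 - 1*(-503)))**2 = (-45 + (-18 - 1*(-503)))**2 = (-45 + (-18 + 503))**2 = (-45 + 485)**2 = 440**2 = 193600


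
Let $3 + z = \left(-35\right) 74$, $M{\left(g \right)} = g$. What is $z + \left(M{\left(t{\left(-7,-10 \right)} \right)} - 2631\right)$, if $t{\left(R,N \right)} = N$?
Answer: $-5234$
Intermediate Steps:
$z = -2593$ ($z = -3 - 2590 = -2593$)
$z + \left(M{\left(t{\left(-7,-10 \right)} \right)} - 2631\right) = -2593 - 2641 = -5234$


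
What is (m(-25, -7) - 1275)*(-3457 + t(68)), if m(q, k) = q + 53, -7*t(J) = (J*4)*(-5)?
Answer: 28480233/7 ≈ 4.0686e+6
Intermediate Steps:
t(J) = 20*J/7 (t(J) = -J*4*(-5)/7 = -4*J*(-5)/7 = -(-20)*J/7 = 20*J/7)
m(q, k) = 53 + q
(m(-25, -7) - 1275)*(-3457 + t(68)) = ((53 - 25) - 1275)*(-3457 + (20/7)*68) = (28 - 1275)*(-3457 + 1360/7) = -1247*(-22839/7) = 28480233/7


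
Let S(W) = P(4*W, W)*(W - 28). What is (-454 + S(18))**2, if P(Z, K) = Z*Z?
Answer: 2734662436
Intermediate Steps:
P(Z, K) = Z**2
S(W) = 16*W**2*(-28 + W) (S(W) = (4*W)**2*(W - 28) = (16*W**2)*(-28 + W) = 16*W**2*(-28 + W))
(-454 + S(18))**2 = (-454 + 16*18**2*(-28 + 18))**2 = (-454 + 16*324*(-10))**2 = (-454 - 51840)**2 = (-52294)**2 = 2734662436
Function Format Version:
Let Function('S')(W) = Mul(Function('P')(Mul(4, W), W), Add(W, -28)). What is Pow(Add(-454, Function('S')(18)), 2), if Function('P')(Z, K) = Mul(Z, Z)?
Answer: 2734662436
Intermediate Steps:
Function('P')(Z, K) = Pow(Z, 2)
Function('S')(W) = Mul(16, Pow(W, 2), Add(-28, W)) (Function('S')(W) = Mul(Pow(Mul(4, W), 2), Add(W, -28)) = Mul(Mul(16, Pow(W, 2)), Add(-28, W)) = Mul(16, Pow(W, 2), Add(-28, W)))
Pow(Add(-454, Function('S')(18)), 2) = Pow(Add(-454, Mul(16, Pow(18, 2), Add(-28, 18))), 2) = Pow(Add(-454, Mul(16, 324, -10)), 2) = Pow(Add(-454, -51840), 2) = Pow(-52294, 2) = 2734662436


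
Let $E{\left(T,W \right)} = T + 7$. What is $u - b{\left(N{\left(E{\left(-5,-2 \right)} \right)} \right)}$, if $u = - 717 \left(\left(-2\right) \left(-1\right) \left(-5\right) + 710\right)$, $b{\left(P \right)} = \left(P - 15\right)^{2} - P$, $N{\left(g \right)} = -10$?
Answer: $-502535$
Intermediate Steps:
$E{\left(T,W \right)} = 7 + T$
$b{\left(P \right)} = \left(-15 + P\right)^{2} - P$
$u = -501900$ ($u = - 717 \left(2 \left(-5\right) + 710\right) = - 717 \left(-10 + 710\right) = \left(-717\right) 700 = -501900$)
$u - b{\left(N{\left(E{\left(-5,-2 \right)} \right)} \right)} = -501900 - \left(\left(-15 - 10\right)^{2} - -10\right) = -501900 - \left(\left(-25\right)^{2} + 10\right) = -501900 - \left(625 + 10\right) = -501900 - 635 = -502535$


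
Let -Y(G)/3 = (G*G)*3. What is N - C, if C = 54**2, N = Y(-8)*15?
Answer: -11556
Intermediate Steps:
Y(G) = -9*G**2 (Y(G) = -3*G*G*3 = -3*G**2*3 = -9*G**2)
N = -8640 (N = -9*(-8)**2*15 = -9*64*15 = -576*15 = -8640)
C = 2916
N - C = -8640 - 1*2916 = -8640 - 2916 = -11556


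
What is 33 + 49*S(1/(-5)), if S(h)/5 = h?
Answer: -16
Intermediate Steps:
S(h) = 5*h
33 + 49*S(1/(-5)) = 33 + 49*(5/(-5)) = 33 + 49*(5*(-⅕)) = 33 + 49*(-1) = 33 - 49 = -16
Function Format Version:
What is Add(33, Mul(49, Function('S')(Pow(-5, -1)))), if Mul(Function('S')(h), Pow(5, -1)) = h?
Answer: -16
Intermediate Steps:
Function('S')(h) = Mul(5, h)
Add(33, Mul(49, Function('S')(Pow(-5, -1)))) = Add(33, Mul(49, Mul(5, Pow(-5, -1)))) = Add(33, Mul(49, Mul(5, Rational(-1, 5)))) = Add(33, Mul(49, -1)) = Add(33, -49) = -16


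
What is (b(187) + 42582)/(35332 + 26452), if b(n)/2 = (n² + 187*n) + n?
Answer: 22854/7723 ≈ 2.9592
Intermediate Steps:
b(n) = 2*n² + 376*n (b(n) = 2*((n² + 187*n) + n) = 2*(n² + 188*n) = 2*n² + 376*n)
(b(187) + 42582)/(35332 + 26452) = (2*187*(188 + 187) + 42582)/(35332 + 26452) = (2*187*375 + 42582)/61784 = (140250 + 42582)*(1/61784) = 182832*(1/61784) = 22854/7723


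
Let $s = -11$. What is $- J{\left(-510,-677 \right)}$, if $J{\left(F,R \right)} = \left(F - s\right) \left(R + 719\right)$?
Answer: $20958$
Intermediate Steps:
$J{\left(F,R \right)} = \left(11 + F\right) \left(719 + R\right)$ ($J{\left(F,R \right)} = \left(F - -11\right) \left(R + 719\right) = \left(F + 11\right) \left(719 + R\right) = \left(11 + F\right) \left(719 + R\right)$)
$- J{\left(-510,-677 \right)} = - (7909 + 11 \left(-677\right) + 719 \left(-510\right) - -345270) = - (7909 - 7447 - 366690 + 345270) = \left(-1\right) \left(-20958\right) = 20958$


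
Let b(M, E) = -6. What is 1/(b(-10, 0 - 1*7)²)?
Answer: 1/36 ≈ 0.027778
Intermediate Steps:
1/(b(-10, 0 - 1*7)²) = 1/((-6)²) = 1/36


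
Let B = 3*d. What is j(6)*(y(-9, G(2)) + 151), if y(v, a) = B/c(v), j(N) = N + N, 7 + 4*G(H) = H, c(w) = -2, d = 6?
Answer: 1704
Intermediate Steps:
G(H) = -7/4 + H/4
j(N) = 2*N
B = 18 (B = 3*6 = 18)
y(v, a) = -9 (y(v, a) = 18/(-2) = 18*(-½) = -9)
j(6)*(y(-9, G(2)) + 151) = (2*6)*(-9 + 151) = 12*142 = 1704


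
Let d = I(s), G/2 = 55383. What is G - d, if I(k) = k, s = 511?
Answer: 110255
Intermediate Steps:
G = 110766 (G = 2*55383 = 110766)
d = 511
G - d = 110766 - 1*511 = 110766 - 511 = 110255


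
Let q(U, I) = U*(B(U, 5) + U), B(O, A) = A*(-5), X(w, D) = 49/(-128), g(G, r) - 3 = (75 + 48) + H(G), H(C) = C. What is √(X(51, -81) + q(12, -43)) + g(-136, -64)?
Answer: -10 + I*√40034/16 ≈ -10.0 + 12.505*I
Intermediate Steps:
g(G, r) = 126 + G (g(G, r) = 3 + ((75 + 48) + G) = 3 + (123 + G) = 126 + G)
X(w, D) = -49/128 (X(w, D) = 49*(-1/128) = -49/128)
B(O, A) = -5*A
q(U, I) = U*(-25 + U) (q(U, I) = U*(-5*5 + U) = U*(-25 + U))
√(X(51, -81) + q(12, -43)) + g(-136, -64) = √(-49/128 + 12*(-25 + 12)) + (126 - 136) = √(-49/128 + 12*(-13)) - 10 = √(-49/128 - 156) - 10 = √(-20017/128) - 10 = I*√40034/16 - 10 = -10 + I*√40034/16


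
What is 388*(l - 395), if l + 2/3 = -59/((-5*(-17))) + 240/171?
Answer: -247488128/1615 ≈ -1.5324e+5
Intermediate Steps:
l = 69/1615 (l = -⅔ + (-59/((-5*(-17))) + 240/171) = -⅔ + (-59/85 + 240*(1/171)) = -⅔ + (-59*1/85 + 80/57) = -⅔ + (-59/85 + 80/57) = -⅔ + 3437/4845 = 69/1615 ≈ 0.042724)
388*(l - 395) = 388*(69/1615 - 395) = 388*(-637856/1615) = -247488128/1615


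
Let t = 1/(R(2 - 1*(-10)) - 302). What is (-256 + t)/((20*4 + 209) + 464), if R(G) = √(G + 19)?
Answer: -23340590/68653269 - √31/68653269 ≈ -0.33998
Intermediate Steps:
R(G) = √(19 + G)
t = 1/(-302 + √31) (t = 1/(√(19 + (2 - 1*(-10))) - 302) = 1/(√(19 + (2 + 10)) - 302) = 1/(√(19 + 12) - 302) = 1/(√31 - 302) = 1/(-302 + √31) ≈ -0.0033735)
(-256 + t)/((20*4 + 209) + 464) = (-256 + (-302/91173 - √31/91173))/((20*4 + 209) + 464) = (-23340590/91173 - √31/91173)/((80 + 209) + 464) = (-23340590/91173 - √31/91173)/(289 + 464) = (-23340590/91173 - √31/91173)/753 = (-23340590/91173 - √31/91173)*(1/753) = -23340590/68653269 - √31/68653269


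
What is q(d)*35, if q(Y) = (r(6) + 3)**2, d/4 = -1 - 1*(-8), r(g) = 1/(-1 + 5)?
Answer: 5915/16 ≈ 369.69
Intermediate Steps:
r(g) = 1/4
d = 28 (d = 4*(-1 - 1*(-8)) = 4*(-1 + 8) = 4*7 = 28)
q(Y) = 169/16 (q(Y) = (1/4 + 3)**2 = (13/4)**2 = 169/16)
q(d)*35 = (169/16)*35 = 5915/16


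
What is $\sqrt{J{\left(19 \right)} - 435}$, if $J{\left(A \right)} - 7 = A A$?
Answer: $i \sqrt{67} \approx 8.1853 i$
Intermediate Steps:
$J{\left(A \right)} = 7 + A^{2}$ ($J{\left(A \right)} = 7 + A A = 7 + A^{2}$)
$\sqrt{J{\left(19 \right)} - 435} = \sqrt{\left(7 + 19^{2}\right) - 435} = \sqrt{\left(7 + 361\right) - 435} = \sqrt{368 - 435} = \sqrt{-67} = i \sqrt{67}$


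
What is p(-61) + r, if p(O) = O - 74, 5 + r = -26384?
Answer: -26524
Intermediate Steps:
r = -26389 (r = -5 - 26384 = -26389)
p(O) = -74 + O
p(-61) + r = (-74 - 61) - 26389 = -135 - 26389 = -26524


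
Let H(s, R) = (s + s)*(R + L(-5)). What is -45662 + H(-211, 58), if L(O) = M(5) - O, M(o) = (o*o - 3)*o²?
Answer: -304348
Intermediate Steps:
M(o) = o²*(-3 + o²) (M(o) = (o² - 3)*o² = (-3 + o²)*o² = o²*(-3 + o²))
L(O) = 550 - O (L(O) = 5²*(-3 + 5²) - O = 25*(-3 + 25) - O = 25*22 - O = 550 - O)
H(s, R) = 2*s*(555 + R) (H(s, R) = (s + s)*(R + (550 - 1*(-5))) = (2*s)*(R + (550 + 5)) = (2*s)*(R + 555) = (2*s)*(555 + R) = 2*s*(555 + R))
-45662 + H(-211, 58) = -45662 + 2*(-211)*(555 + 58) = -45662 + 2*(-211)*613 = -45662 - 258686 = -304348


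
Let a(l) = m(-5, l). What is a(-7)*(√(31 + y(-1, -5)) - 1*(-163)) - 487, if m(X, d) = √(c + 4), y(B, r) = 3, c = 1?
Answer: -487 + √5*(163 + √34) ≈ -109.48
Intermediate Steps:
m(X, d) = √5 (m(X, d) = √(1 + 4) = √5)
a(l) = √5
a(-7)*(√(31 + y(-1, -5)) - 1*(-163)) - 487 = √5*(√(31 + 3) - 1*(-163)) - 487 = √5*(√34 + 163) - 487 = √5*(163 + √34) - 487 = -487 + √5*(163 + √34)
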